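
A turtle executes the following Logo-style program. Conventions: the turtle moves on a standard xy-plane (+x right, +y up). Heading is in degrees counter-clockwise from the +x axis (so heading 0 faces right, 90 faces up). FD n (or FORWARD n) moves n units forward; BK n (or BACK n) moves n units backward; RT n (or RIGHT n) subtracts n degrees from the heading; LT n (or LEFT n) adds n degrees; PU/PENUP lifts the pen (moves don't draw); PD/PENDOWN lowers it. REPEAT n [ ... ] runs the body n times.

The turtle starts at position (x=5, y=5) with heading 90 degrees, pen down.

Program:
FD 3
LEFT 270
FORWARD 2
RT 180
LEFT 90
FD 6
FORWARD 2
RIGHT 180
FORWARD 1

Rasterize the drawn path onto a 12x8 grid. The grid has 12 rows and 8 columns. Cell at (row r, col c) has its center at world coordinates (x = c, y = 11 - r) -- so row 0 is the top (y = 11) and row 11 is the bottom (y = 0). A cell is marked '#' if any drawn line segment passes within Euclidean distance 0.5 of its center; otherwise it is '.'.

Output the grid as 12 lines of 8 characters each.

Segment 0: (5,5) -> (5,8)
Segment 1: (5,8) -> (7,8)
Segment 2: (7,8) -> (7,2)
Segment 3: (7,2) -> (7,-0)
Segment 4: (7,-0) -> (7,1)

Answer: ........
........
........
.....###
.....#.#
.....#.#
.....#.#
.......#
.......#
.......#
.......#
.......#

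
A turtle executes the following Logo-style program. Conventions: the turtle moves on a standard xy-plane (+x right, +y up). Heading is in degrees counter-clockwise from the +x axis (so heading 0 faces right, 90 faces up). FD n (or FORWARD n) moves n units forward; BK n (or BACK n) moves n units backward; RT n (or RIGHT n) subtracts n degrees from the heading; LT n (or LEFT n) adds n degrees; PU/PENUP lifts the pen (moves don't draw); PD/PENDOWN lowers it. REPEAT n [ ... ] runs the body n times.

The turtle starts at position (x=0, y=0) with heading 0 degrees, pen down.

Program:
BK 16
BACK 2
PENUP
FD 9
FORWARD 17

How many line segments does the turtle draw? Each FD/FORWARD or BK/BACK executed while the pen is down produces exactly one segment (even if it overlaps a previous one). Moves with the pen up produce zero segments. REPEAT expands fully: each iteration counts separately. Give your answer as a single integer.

Answer: 2

Derivation:
Executing turtle program step by step:
Start: pos=(0,0), heading=0, pen down
BK 16: (0,0) -> (-16,0) [heading=0, draw]
BK 2: (-16,0) -> (-18,0) [heading=0, draw]
PU: pen up
FD 9: (-18,0) -> (-9,0) [heading=0, move]
FD 17: (-9,0) -> (8,0) [heading=0, move]
Final: pos=(8,0), heading=0, 2 segment(s) drawn
Segments drawn: 2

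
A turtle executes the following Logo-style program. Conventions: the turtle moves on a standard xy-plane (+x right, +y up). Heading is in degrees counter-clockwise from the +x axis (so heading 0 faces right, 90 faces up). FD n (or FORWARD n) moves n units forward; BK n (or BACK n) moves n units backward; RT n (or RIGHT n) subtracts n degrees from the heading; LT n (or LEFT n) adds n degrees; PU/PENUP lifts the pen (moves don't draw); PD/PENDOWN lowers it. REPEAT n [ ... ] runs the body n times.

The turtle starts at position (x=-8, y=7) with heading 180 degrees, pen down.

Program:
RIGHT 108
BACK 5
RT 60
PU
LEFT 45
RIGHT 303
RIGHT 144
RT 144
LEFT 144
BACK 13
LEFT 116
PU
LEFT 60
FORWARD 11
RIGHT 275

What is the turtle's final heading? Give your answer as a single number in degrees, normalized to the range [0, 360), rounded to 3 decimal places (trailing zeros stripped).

Answer: 231

Derivation:
Executing turtle program step by step:
Start: pos=(-8,7), heading=180, pen down
RT 108: heading 180 -> 72
BK 5: (-8,7) -> (-9.545,2.245) [heading=72, draw]
RT 60: heading 72 -> 12
PU: pen up
LT 45: heading 12 -> 57
RT 303: heading 57 -> 114
RT 144: heading 114 -> 330
RT 144: heading 330 -> 186
LT 144: heading 186 -> 330
BK 13: (-9.545,2.245) -> (-20.803,8.745) [heading=330, move]
LT 116: heading 330 -> 86
PU: pen up
LT 60: heading 86 -> 146
FD 11: (-20.803,8.745) -> (-29.923,14.896) [heading=146, move]
RT 275: heading 146 -> 231
Final: pos=(-29.923,14.896), heading=231, 1 segment(s) drawn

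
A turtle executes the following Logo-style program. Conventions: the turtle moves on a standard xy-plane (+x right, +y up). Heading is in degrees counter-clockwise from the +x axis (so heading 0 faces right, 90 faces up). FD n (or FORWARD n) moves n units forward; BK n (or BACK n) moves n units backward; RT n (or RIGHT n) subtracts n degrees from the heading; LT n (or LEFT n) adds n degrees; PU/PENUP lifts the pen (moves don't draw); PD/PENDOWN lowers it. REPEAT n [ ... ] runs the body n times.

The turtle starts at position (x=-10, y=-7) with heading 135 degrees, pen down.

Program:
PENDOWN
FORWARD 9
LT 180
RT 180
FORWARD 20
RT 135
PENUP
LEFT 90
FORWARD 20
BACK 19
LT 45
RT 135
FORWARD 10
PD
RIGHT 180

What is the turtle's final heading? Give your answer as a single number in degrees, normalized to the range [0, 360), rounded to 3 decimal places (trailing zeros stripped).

Executing turtle program step by step:
Start: pos=(-10,-7), heading=135, pen down
PD: pen down
FD 9: (-10,-7) -> (-16.364,-0.636) [heading=135, draw]
LT 180: heading 135 -> 315
RT 180: heading 315 -> 135
FD 20: (-16.364,-0.636) -> (-30.506,13.506) [heading=135, draw]
RT 135: heading 135 -> 0
PU: pen up
LT 90: heading 0 -> 90
FD 20: (-30.506,13.506) -> (-30.506,33.506) [heading=90, move]
BK 19: (-30.506,33.506) -> (-30.506,14.506) [heading=90, move]
LT 45: heading 90 -> 135
RT 135: heading 135 -> 0
FD 10: (-30.506,14.506) -> (-20.506,14.506) [heading=0, move]
PD: pen down
RT 180: heading 0 -> 180
Final: pos=(-20.506,14.506), heading=180, 2 segment(s) drawn

Answer: 180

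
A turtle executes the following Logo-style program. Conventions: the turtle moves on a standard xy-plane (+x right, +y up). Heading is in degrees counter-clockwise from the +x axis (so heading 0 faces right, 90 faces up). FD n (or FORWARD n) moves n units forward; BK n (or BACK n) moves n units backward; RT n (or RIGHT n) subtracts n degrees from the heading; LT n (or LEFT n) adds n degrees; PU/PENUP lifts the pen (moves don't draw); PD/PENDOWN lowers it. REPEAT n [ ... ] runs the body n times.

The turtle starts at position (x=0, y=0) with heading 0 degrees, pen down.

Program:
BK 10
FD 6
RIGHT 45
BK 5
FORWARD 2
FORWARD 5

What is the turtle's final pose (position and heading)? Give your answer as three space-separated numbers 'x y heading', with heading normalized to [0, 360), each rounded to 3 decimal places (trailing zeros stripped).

Answer: -2.586 -1.414 315

Derivation:
Executing turtle program step by step:
Start: pos=(0,0), heading=0, pen down
BK 10: (0,0) -> (-10,0) [heading=0, draw]
FD 6: (-10,0) -> (-4,0) [heading=0, draw]
RT 45: heading 0 -> 315
BK 5: (-4,0) -> (-7.536,3.536) [heading=315, draw]
FD 2: (-7.536,3.536) -> (-6.121,2.121) [heading=315, draw]
FD 5: (-6.121,2.121) -> (-2.586,-1.414) [heading=315, draw]
Final: pos=(-2.586,-1.414), heading=315, 5 segment(s) drawn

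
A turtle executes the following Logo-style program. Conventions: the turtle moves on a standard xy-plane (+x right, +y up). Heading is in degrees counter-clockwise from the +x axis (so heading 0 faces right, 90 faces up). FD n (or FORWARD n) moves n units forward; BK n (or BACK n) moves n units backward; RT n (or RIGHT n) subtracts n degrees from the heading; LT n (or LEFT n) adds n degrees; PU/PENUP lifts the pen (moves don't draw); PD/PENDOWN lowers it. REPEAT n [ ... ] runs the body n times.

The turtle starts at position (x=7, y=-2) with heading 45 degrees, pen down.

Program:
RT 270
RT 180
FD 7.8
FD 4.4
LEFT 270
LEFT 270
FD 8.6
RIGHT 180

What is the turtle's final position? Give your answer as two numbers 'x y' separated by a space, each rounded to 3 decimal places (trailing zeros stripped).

Answer: 9.546 -4.546

Derivation:
Executing turtle program step by step:
Start: pos=(7,-2), heading=45, pen down
RT 270: heading 45 -> 135
RT 180: heading 135 -> 315
FD 7.8: (7,-2) -> (12.515,-7.515) [heading=315, draw]
FD 4.4: (12.515,-7.515) -> (15.627,-10.627) [heading=315, draw]
LT 270: heading 315 -> 225
LT 270: heading 225 -> 135
FD 8.6: (15.627,-10.627) -> (9.546,-4.546) [heading=135, draw]
RT 180: heading 135 -> 315
Final: pos=(9.546,-4.546), heading=315, 3 segment(s) drawn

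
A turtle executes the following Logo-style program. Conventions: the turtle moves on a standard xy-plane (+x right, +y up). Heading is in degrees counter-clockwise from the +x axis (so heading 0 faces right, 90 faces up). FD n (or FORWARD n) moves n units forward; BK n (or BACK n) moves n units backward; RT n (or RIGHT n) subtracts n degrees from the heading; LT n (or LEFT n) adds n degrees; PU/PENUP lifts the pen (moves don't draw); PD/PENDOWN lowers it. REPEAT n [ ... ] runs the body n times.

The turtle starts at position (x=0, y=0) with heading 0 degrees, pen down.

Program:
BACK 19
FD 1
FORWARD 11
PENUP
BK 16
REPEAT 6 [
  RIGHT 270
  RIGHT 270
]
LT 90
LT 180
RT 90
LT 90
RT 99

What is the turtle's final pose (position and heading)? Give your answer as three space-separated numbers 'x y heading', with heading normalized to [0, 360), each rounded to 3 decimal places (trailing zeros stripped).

Answer: -23 0 171

Derivation:
Executing turtle program step by step:
Start: pos=(0,0), heading=0, pen down
BK 19: (0,0) -> (-19,0) [heading=0, draw]
FD 1: (-19,0) -> (-18,0) [heading=0, draw]
FD 11: (-18,0) -> (-7,0) [heading=0, draw]
PU: pen up
BK 16: (-7,0) -> (-23,0) [heading=0, move]
REPEAT 6 [
  -- iteration 1/6 --
  RT 270: heading 0 -> 90
  RT 270: heading 90 -> 180
  -- iteration 2/6 --
  RT 270: heading 180 -> 270
  RT 270: heading 270 -> 0
  -- iteration 3/6 --
  RT 270: heading 0 -> 90
  RT 270: heading 90 -> 180
  -- iteration 4/6 --
  RT 270: heading 180 -> 270
  RT 270: heading 270 -> 0
  -- iteration 5/6 --
  RT 270: heading 0 -> 90
  RT 270: heading 90 -> 180
  -- iteration 6/6 --
  RT 270: heading 180 -> 270
  RT 270: heading 270 -> 0
]
LT 90: heading 0 -> 90
LT 180: heading 90 -> 270
RT 90: heading 270 -> 180
LT 90: heading 180 -> 270
RT 99: heading 270 -> 171
Final: pos=(-23,0), heading=171, 3 segment(s) drawn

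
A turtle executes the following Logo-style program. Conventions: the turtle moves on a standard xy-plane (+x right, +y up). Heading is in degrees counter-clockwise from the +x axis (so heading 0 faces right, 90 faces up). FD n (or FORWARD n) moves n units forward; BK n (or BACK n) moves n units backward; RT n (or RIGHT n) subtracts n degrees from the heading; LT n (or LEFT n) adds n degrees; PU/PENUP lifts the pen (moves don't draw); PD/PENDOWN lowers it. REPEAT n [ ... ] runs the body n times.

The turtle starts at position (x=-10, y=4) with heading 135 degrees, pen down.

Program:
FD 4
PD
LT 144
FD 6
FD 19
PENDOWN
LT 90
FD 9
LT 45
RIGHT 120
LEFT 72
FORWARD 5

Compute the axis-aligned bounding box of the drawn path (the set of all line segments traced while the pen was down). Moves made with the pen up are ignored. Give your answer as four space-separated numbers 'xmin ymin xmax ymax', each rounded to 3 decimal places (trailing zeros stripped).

Answer: -12.828 -17.864 4.944 6.828

Derivation:
Executing turtle program step by step:
Start: pos=(-10,4), heading=135, pen down
FD 4: (-10,4) -> (-12.828,6.828) [heading=135, draw]
PD: pen down
LT 144: heading 135 -> 279
FD 6: (-12.828,6.828) -> (-11.89,0.902) [heading=279, draw]
FD 19: (-11.89,0.902) -> (-8.918,-17.864) [heading=279, draw]
PD: pen down
LT 90: heading 279 -> 9
FD 9: (-8.918,-17.864) -> (-0.028,-16.456) [heading=9, draw]
LT 45: heading 9 -> 54
RT 120: heading 54 -> 294
LT 72: heading 294 -> 6
FD 5: (-0.028,-16.456) -> (4.944,-15.933) [heading=6, draw]
Final: pos=(4.944,-15.933), heading=6, 5 segment(s) drawn

Segment endpoints: x in {-12.828, -11.89, -10, -8.918, -0.028, 4.944}, y in {-17.864, -16.456, -15.933, 0.902, 4, 6.828}
xmin=-12.828, ymin=-17.864, xmax=4.944, ymax=6.828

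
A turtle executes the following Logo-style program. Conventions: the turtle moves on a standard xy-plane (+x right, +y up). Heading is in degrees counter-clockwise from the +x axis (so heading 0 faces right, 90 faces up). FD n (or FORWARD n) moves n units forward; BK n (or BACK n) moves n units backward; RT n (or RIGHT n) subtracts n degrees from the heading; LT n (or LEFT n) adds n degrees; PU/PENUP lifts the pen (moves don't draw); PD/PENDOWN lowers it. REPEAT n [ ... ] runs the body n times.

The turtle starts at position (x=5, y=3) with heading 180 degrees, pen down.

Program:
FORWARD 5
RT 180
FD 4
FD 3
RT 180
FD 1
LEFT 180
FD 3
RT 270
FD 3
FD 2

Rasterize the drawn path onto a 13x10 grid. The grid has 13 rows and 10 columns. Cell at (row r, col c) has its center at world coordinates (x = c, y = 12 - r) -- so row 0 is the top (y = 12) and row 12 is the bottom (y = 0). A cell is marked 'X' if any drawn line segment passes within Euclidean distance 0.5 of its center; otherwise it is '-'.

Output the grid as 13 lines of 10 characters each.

Answer: ----------
----------
----------
----------
---------X
---------X
---------X
---------X
---------X
XXXXXXXXXX
----------
----------
----------

Derivation:
Segment 0: (5,3) -> (0,3)
Segment 1: (0,3) -> (4,3)
Segment 2: (4,3) -> (7,3)
Segment 3: (7,3) -> (6,3)
Segment 4: (6,3) -> (9,3)
Segment 5: (9,3) -> (9,6)
Segment 6: (9,6) -> (9,8)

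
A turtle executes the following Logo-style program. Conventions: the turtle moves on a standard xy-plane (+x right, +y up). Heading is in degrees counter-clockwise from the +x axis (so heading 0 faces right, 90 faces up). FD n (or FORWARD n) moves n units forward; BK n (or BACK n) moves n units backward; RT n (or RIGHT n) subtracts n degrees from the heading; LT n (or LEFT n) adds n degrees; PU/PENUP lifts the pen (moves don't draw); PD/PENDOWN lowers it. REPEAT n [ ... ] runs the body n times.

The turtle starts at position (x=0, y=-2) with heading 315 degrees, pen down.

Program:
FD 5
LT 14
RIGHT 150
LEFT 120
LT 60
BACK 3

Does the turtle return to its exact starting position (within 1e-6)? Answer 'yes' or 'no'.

Executing turtle program step by step:
Start: pos=(0,-2), heading=315, pen down
FD 5: (0,-2) -> (3.536,-5.536) [heading=315, draw]
LT 14: heading 315 -> 329
RT 150: heading 329 -> 179
LT 120: heading 179 -> 299
LT 60: heading 299 -> 359
BK 3: (3.536,-5.536) -> (0.536,-5.483) [heading=359, draw]
Final: pos=(0.536,-5.483), heading=359, 2 segment(s) drawn

Start position: (0, -2)
Final position: (0.536, -5.483)
Distance = 3.524; >= 1e-6 -> NOT closed

Answer: no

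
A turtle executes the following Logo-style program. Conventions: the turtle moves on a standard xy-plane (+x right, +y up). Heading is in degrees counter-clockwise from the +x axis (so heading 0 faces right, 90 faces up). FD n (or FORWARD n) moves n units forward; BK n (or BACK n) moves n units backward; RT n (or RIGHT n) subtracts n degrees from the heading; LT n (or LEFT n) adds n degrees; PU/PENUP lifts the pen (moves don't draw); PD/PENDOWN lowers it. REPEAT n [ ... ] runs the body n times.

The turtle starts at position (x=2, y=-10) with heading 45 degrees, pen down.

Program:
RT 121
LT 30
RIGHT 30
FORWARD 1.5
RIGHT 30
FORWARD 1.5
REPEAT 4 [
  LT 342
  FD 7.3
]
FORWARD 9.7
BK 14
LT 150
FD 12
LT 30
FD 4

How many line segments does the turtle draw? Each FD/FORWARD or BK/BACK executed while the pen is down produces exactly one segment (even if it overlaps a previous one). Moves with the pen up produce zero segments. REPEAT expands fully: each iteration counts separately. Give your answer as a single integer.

Answer: 10

Derivation:
Executing turtle program step by step:
Start: pos=(2,-10), heading=45, pen down
RT 121: heading 45 -> 284
LT 30: heading 284 -> 314
RT 30: heading 314 -> 284
FD 1.5: (2,-10) -> (2.363,-11.455) [heading=284, draw]
RT 30: heading 284 -> 254
FD 1.5: (2.363,-11.455) -> (1.949,-12.897) [heading=254, draw]
REPEAT 4 [
  -- iteration 1/4 --
  LT 342: heading 254 -> 236
  FD 7.3: (1.949,-12.897) -> (-2.133,-18.949) [heading=236, draw]
  -- iteration 2/4 --
  LT 342: heading 236 -> 218
  FD 7.3: (-2.133,-18.949) -> (-7.885,-23.444) [heading=218, draw]
  -- iteration 3/4 --
  LT 342: heading 218 -> 200
  FD 7.3: (-7.885,-23.444) -> (-14.745,-25.94) [heading=200, draw]
  -- iteration 4/4 --
  LT 342: heading 200 -> 182
  FD 7.3: (-14.745,-25.94) -> (-22.04,-26.195) [heading=182, draw]
]
FD 9.7: (-22.04,-26.195) -> (-31.735,-26.534) [heading=182, draw]
BK 14: (-31.735,-26.534) -> (-17.743,-26.045) [heading=182, draw]
LT 150: heading 182 -> 332
FD 12: (-17.743,-26.045) -> (-7.148,-31.679) [heading=332, draw]
LT 30: heading 332 -> 2
FD 4: (-7.148,-31.679) -> (-3.15,-31.539) [heading=2, draw]
Final: pos=(-3.15,-31.539), heading=2, 10 segment(s) drawn
Segments drawn: 10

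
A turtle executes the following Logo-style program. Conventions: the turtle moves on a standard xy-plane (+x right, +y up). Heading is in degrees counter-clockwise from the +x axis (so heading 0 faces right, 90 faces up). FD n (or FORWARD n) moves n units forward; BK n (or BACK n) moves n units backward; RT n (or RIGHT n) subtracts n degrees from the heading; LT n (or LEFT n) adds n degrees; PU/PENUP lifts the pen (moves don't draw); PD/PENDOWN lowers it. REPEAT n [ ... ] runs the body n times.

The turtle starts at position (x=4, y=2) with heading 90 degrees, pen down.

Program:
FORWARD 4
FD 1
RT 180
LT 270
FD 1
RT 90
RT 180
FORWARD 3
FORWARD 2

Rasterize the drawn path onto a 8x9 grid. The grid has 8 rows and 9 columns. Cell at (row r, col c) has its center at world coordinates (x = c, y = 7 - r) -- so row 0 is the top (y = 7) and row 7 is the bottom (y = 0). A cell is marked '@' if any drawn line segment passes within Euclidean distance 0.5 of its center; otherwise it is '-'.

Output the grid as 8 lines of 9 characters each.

Segment 0: (4,2) -> (4,6)
Segment 1: (4,6) -> (4,7)
Segment 2: (4,7) -> (3,7)
Segment 3: (3,7) -> (3,4)
Segment 4: (3,4) -> (3,2)

Answer: ---@@----
---@@----
---@@----
---@@----
---@@----
---@@----
---------
---------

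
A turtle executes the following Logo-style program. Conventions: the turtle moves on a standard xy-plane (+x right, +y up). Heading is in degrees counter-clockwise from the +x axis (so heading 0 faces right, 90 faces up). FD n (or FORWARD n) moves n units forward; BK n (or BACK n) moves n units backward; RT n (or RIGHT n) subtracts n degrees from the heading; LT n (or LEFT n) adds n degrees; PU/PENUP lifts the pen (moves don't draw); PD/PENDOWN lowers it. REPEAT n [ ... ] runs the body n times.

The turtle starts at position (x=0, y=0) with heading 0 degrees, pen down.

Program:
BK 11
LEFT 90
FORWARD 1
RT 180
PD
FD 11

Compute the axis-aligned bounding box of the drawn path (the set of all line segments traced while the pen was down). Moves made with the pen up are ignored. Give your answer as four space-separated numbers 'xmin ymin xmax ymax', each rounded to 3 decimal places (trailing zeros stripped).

Answer: -11 -10 0 1

Derivation:
Executing turtle program step by step:
Start: pos=(0,0), heading=0, pen down
BK 11: (0,0) -> (-11,0) [heading=0, draw]
LT 90: heading 0 -> 90
FD 1: (-11,0) -> (-11,1) [heading=90, draw]
RT 180: heading 90 -> 270
PD: pen down
FD 11: (-11,1) -> (-11,-10) [heading=270, draw]
Final: pos=(-11,-10), heading=270, 3 segment(s) drawn

Segment endpoints: x in {-11, 0}, y in {-10, 0, 1}
xmin=-11, ymin=-10, xmax=0, ymax=1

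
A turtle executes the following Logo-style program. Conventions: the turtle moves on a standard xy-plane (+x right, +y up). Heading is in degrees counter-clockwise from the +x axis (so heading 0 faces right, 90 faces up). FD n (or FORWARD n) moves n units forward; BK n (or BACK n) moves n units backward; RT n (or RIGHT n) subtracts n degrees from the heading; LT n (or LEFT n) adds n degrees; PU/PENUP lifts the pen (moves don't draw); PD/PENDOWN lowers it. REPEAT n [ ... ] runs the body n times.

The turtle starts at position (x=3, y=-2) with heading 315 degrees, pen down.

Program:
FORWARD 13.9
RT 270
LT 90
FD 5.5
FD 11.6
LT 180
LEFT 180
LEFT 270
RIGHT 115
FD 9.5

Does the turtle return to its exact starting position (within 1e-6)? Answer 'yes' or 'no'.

Answer: no

Derivation:
Executing turtle program step by step:
Start: pos=(3,-2), heading=315, pen down
FD 13.9: (3,-2) -> (12.829,-11.829) [heading=315, draw]
RT 270: heading 315 -> 45
LT 90: heading 45 -> 135
FD 5.5: (12.829,-11.829) -> (8.94,-7.94) [heading=135, draw]
FD 11.6: (8.94,-7.94) -> (0.737,0.263) [heading=135, draw]
LT 180: heading 135 -> 315
LT 180: heading 315 -> 135
LT 270: heading 135 -> 45
RT 115: heading 45 -> 290
FD 9.5: (0.737,0.263) -> (3.986,-8.664) [heading=290, draw]
Final: pos=(3.986,-8.664), heading=290, 4 segment(s) drawn

Start position: (3, -2)
Final position: (3.986, -8.664)
Distance = 6.737; >= 1e-6 -> NOT closed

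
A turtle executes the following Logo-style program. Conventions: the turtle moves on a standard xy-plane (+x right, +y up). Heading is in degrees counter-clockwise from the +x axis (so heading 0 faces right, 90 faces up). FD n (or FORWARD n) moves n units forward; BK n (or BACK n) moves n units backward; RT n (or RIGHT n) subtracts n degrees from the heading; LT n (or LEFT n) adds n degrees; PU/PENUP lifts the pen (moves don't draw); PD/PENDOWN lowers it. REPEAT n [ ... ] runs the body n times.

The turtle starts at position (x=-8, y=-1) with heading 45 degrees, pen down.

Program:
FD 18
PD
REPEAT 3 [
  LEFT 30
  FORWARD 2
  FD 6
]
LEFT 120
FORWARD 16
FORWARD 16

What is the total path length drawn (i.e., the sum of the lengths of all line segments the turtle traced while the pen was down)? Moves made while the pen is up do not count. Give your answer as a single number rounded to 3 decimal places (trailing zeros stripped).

Answer: 74

Derivation:
Executing turtle program step by step:
Start: pos=(-8,-1), heading=45, pen down
FD 18: (-8,-1) -> (4.728,11.728) [heading=45, draw]
PD: pen down
REPEAT 3 [
  -- iteration 1/3 --
  LT 30: heading 45 -> 75
  FD 2: (4.728,11.728) -> (5.246,13.66) [heading=75, draw]
  FD 6: (5.246,13.66) -> (6.798,19.455) [heading=75, draw]
  -- iteration 2/3 --
  LT 30: heading 75 -> 105
  FD 2: (6.798,19.455) -> (6.281,21.387) [heading=105, draw]
  FD 6: (6.281,21.387) -> (4.728,27.183) [heading=105, draw]
  -- iteration 3/3 --
  LT 30: heading 105 -> 135
  FD 2: (4.728,27.183) -> (3.314,28.597) [heading=135, draw]
  FD 6: (3.314,28.597) -> (-0.929,32.84) [heading=135, draw]
]
LT 120: heading 135 -> 255
FD 16: (-0.929,32.84) -> (-5.07,17.385) [heading=255, draw]
FD 16: (-5.07,17.385) -> (-9.211,1.93) [heading=255, draw]
Final: pos=(-9.211,1.93), heading=255, 9 segment(s) drawn

Segment lengths:
  seg 1: (-8,-1) -> (4.728,11.728), length = 18
  seg 2: (4.728,11.728) -> (5.246,13.66), length = 2
  seg 3: (5.246,13.66) -> (6.798,19.455), length = 6
  seg 4: (6.798,19.455) -> (6.281,21.387), length = 2
  seg 5: (6.281,21.387) -> (4.728,27.183), length = 6
  seg 6: (4.728,27.183) -> (3.314,28.597), length = 2
  seg 7: (3.314,28.597) -> (-0.929,32.84), length = 6
  seg 8: (-0.929,32.84) -> (-5.07,17.385), length = 16
  seg 9: (-5.07,17.385) -> (-9.211,1.93), length = 16
Total = 74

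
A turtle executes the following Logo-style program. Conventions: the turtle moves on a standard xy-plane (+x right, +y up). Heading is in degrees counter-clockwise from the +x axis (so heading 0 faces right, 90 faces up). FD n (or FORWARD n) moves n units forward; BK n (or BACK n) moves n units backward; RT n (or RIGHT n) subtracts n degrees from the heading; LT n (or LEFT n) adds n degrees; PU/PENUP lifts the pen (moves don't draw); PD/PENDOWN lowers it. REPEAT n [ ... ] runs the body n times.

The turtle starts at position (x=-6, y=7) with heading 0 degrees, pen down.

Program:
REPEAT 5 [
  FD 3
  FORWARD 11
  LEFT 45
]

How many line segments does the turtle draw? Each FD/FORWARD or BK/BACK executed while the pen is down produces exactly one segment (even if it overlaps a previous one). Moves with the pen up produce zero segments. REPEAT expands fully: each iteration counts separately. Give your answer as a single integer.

Answer: 10

Derivation:
Executing turtle program step by step:
Start: pos=(-6,7), heading=0, pen down
REPEAT 5 [
  -- iteration 1/5 --
  FD 3: (-6,7) -> (-3,7) [heading=0, draw]
  FD 11: (-3,7) -> (8,7) [heading=0, draw]
  LT 45: heading 0 -> 45
  -- iteration 2/5 --
  FD 3: (8,7) -> (10.121,9.121) [heading=45, draw]
  FD 11: (10.121,9.121) -> (17.899,16.899) [heading=45, draw]
  LT 45: heading 45 -> 90
  -- iteration 3/5 --
  FD 3: (17.899,16.899) -> (17.899,19.899) [heading=90, draw]
  FD 11: (17.899,19.899) -> (17.899,30.899) [heading=90, draw]
  LT 45: heading 90 -> 135
  -- iteration 4/5 --
  FD 3: (17.899,30.899) -> (15.778,33.021) [heading=135, draw]
  FD 11: (15.778,33.021) -> (8,40.799) [heading=135, draw]
  LT 45: heading 135 -> 180
  -- iteration 5/5 --
  FD 3: (8,40.799) -> (5,40.799) [heading=180, draw]
  FD 11: (5,40.799) -> (-6,40.799) [heading=180, draw]
  LT 45: heading 180 -> 225
]
Final: pos=(-6,40.799), heading=225, 10 segment(s) drawn
Segments drawn: 10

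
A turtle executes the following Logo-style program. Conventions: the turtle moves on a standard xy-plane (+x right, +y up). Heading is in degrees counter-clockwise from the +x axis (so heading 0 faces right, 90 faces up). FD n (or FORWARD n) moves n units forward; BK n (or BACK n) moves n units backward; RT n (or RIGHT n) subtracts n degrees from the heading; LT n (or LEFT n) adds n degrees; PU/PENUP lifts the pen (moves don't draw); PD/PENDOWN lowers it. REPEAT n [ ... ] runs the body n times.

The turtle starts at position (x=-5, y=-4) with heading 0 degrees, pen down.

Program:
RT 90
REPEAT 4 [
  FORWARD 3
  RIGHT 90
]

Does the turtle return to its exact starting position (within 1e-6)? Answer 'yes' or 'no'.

Answer: yes

Derivation:
Executing turtle program step by step:
Start: pos=(-5,-4), heading=0, pen down
RT 90: heading 0 -> 270
REPEAT 4 [
  -- iteration 1/4 --
  FD 3: (-5,-4) -> (-5,-7) [heading=270, draw]
  RT 90: heading 270 -> 180
  -- iteration 2/4 --
  FD 3: (-5,-7) -> (-8,-7) [heading=180, draw]
  RT 90: heading 180 -> 90
  -- iteration 3/4 --
  FD 3: (-8,-7) -> (-8,-4) [heading=90, draw]
  RT 90: heading 90 -> 0
  -- iteration 4/4 --
  FD 3: (-8,-4) -> (-5,-4) [heading=0, draw]
  RT 90: heading 0 -> 270
]
Final: pos=(-5,-4), heading=270, 4 segment(s) drawn

Start position: (-5, -4)
Final position: (-5, -4)
Distance = 0; < 1e-6 -> CLOSED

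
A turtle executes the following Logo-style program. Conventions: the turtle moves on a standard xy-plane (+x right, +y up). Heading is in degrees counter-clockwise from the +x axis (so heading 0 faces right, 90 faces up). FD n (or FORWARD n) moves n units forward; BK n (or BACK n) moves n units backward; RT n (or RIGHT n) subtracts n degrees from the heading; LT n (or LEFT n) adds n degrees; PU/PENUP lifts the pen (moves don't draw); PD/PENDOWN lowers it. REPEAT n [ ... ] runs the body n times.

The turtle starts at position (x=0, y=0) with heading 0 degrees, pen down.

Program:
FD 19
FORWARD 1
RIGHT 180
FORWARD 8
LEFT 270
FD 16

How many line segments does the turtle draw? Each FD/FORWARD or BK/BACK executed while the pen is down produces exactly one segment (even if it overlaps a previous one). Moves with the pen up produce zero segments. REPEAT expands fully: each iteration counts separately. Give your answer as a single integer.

Answer: 4

Derivation:
Executing turtle program step by step:
Start: pos=(0,0), heading=0, pen down
FD 19: (0,0) -> (19,0) [heading=0, draw]
FD 1: (19,0) -> (20,0) [heading=0, draw]
RT 180: heading 0 -> 180
FD 8: (20,0) -> (12,0) [heading=180, draw]
LT 270: heading 180 -> 90
FD 16: (12,0) -> (12,16) [heading=90, draw]
Final: pos=(12,16), heading=90, 4 segment(s) drawn
Segments drawn: 4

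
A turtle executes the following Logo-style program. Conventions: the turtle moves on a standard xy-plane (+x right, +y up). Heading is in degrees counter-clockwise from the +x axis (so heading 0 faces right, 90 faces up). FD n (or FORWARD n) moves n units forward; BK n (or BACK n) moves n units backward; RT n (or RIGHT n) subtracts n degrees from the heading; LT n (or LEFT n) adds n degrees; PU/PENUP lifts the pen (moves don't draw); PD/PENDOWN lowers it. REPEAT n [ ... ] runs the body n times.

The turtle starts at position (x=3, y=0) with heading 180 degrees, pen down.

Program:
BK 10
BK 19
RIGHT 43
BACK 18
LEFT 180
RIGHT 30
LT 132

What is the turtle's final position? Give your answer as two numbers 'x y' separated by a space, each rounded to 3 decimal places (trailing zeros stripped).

Answer: 45.164 -12.276

Derivation:
Executing turtle program step by step:
Start: pos=(3,0), heading=180, pen down
BK 10: (3,0) -> (13,0) [heading=180, draw]
BK 19: (13,0) -> (32,0) [heading=180, draw]
RT 43: heading 180 -> 137
BK 18: (32,0) -> (45.164,-12.276) [heading=137, draw]
LT 180: heading 137 -> 317
RT 30: heading 317 -> 287
LT 132: heading 287 -> 59
Final: pos=(45.164,-12.276), heading=59, 3 segment(s) drawn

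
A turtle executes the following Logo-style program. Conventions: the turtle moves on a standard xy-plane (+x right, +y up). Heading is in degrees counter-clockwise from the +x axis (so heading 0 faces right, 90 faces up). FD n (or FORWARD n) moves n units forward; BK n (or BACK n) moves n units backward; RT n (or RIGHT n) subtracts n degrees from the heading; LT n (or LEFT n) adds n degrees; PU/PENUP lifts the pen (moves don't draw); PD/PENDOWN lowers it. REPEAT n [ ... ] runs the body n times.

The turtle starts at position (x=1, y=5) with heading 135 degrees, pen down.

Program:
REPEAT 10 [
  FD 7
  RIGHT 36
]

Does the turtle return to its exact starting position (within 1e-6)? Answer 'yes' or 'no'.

Executing turtle program step by step:
Start: pos=(1,5), heading=135, pen down
REPEAT 10 [
  -- iteration 1/10 --
  FD 7: (1,5) -> (-3.95,9.95) [heading=135, draw]
  RT 36: heading 135 -> 99
  -- iteration 2/10 --
  FD 7: (-3.95,9.95) -> (-5.045,16.864) [heading=99, draw]
  RT 36: heading 99 -> 63
  -- iteration 3/10 --
  FD 7: (-5.045,16.864) -> (-1.867,23.101) [heading=63, draw]
  RT 36: heading 63 -> 27
  -- iteration 4/10 --
  FD 7: (-1.867,23.101) -> (4.37,26.279) [heading=27, draw]
  RT 36: heading 27 -> 351
  -- iteration 5/10 --
  FD 7: (4.37,26.279) -> (11.284,25.184) [heading=351, draw]
  RT 36: heading 351 -> 315
  -- iteration 6/10 --
  FD 7: (11.284,25.184) -> (16.234,20.234) [heading=315, draw]
  RT 36: heading 315 -> 279
  -- iteration 7/10 --
  FD 7: (16.234,20.234) -> (17.329,13.32) [heading=279, draw]
  RT 36: heading 279 -> 243
  -- iteration 8/10 --
  FD 7: (17.329,13.32) -> (14.151,7.083) [heading=243, draw]
  RT 36: heading 243 -> 207
  -- iteration 9/10 --
  FD 7: (14.151,7.083) -> (7.914,3.905) [heading=207, draw]
  RT 36: heading 207 -> 171
  -- iteration 10/10 --
  FD 7: (7.914,3.905) -> (1,5) [heading=171, draw]
  RT 36: heading 171 -> 135
]
Final: pos=(1,5), heading=135, 10 segment(s) drawn

Start position: (1, 5)
Final position: (1, 5)
Distance = 0; < 1e-6 -> CLOSED

Answer: yes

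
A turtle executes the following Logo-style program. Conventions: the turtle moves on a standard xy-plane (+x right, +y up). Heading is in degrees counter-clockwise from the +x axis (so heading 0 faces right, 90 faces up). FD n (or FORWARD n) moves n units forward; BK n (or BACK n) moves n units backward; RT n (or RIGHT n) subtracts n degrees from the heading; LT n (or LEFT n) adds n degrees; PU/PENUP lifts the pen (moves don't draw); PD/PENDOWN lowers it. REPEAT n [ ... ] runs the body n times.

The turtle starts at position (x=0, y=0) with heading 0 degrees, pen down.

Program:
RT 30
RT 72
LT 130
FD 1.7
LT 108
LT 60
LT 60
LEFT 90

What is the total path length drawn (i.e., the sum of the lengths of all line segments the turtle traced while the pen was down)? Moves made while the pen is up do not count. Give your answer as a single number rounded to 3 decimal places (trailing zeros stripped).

Executing turtle program step by step:
Start: pos=(0,0), heading=0, pen down
RT 30: heading 0 -> 330
RT 72: heading 330 -> 258
LT 130: heading 258 -> 28
FD 1.7: (0,0) -> (1.501,0.798) [heading=28, draw]
LT 108: heading 28 -> 136
LT 60: heading 136 -> 196
LT 60: heading 196 -> 256
LT 90: heading 256 -> 346
Final: pos=(1.501,0.798), heading=346, 1 segment(s) drawn

Segment lengths:
  seg 1: (0,0) -> (1.501,0.798), length = 1.7
Total = 1.7

Answer: 1.7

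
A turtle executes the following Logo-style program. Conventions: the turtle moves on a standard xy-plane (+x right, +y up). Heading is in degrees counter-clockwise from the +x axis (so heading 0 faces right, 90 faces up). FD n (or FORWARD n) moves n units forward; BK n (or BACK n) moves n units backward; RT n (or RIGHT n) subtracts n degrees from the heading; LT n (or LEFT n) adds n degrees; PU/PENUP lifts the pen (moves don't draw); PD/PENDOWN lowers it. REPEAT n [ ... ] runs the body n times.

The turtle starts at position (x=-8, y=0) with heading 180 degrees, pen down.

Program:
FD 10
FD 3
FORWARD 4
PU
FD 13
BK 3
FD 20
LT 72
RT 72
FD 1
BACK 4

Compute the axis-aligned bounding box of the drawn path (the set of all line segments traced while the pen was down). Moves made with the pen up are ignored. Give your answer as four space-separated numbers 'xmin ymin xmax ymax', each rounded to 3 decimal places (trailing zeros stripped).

Executing turtle program step by step:
Start: pos=(-8,0), heading=180, pen down
FD 10: (-8,0) -> (-18,0) [heading=180, draw]
FD 3: (-18,0) -> (-21,0) [heading=180, draw]
FD 4: (-21,0) -> (-25,0) [heading=180, draw]
PU: pen up
FD 13: (-25,0) -> (-38,0) [heading=180, move]
BK 3: (-38,0) -> (-35,0) [heading=180, move]
FD 20: (-35,0) -> (-55,0) [heading=180, move]
LT 72: heading 180 -> 252
RT 72: heading 252 -> 180
FD 1: (-55,0) -> (-56,0) [heading=180, move]
BK 4: (-56,0) -> (-52,0) [heading=180, move]
Final: pos=(-52,0), heading=180, 3 segment(s) drawn

Segment endpoints: x in {-25, -21, -18, -8}, y in {0, 0, 0, 0}
xmin=-25, ymin=0, xmax=-8, ymax=0

Answer: -25 0 -8 0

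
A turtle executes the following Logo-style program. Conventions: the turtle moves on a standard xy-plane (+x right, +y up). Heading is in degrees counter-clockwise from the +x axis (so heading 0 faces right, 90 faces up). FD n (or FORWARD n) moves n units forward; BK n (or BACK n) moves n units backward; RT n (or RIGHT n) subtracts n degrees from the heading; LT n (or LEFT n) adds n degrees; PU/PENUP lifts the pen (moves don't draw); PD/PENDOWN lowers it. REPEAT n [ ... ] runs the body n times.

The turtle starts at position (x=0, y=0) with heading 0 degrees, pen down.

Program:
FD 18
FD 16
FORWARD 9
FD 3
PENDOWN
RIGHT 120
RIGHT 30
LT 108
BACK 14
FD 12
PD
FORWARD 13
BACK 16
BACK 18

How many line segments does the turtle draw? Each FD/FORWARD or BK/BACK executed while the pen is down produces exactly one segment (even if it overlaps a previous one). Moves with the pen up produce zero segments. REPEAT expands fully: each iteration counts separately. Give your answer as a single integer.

Answer: 9

Derivation:
Executing turtle program step by step:
Start: pos=(0,0), heading=0, pen down
FD 18: (0,0) -> (18,0) [heading=0, draw]
FD 16: (18,0) -> (34,0) [heading=0, draw]
FD 9: (34,0) -> (43,0) [heading=0, draw]
FD 3: (43,0) -> (46,0) [heading=0, draw]
PD: pen down
RT 120: heading 0 -> 240
RT 30: heading 240 -> 210
LT 108: heading 210 -> 318
BK 14: (46,0) -> (35.596,9.368) [heading=318, draw]
FD 12: (35.596,9.368) -> (44.514,1.338) [heading=318, draw]
PD: pen down
FD 13: (44.514,1.338) -> (54.175,-7.36) [heading=318, draw]
BK 16: (54.175,-7.36) -> (42.284,3.346) [heading=318, draw]
BK 18: (42.284,3.346) -> (28.908,15.39) [heading=318, draw]
Final: pos=(28.908,15.39), heading=318, 9 segment(s) drawn
Segments drawn: 9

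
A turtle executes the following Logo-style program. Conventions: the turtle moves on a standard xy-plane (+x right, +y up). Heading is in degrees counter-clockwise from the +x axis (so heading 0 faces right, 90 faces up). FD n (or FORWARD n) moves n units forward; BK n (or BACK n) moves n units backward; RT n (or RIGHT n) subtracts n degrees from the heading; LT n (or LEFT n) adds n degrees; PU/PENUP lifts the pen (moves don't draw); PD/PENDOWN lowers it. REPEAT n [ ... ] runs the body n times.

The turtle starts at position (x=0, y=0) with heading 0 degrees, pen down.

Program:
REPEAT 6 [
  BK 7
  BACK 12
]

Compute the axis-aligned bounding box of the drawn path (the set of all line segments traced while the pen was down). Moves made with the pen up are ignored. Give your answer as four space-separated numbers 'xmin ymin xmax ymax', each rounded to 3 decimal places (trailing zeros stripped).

Executing turtle program step by step:
Start: pos=(0,0), heading=0, pen down
REPEAT 6 [
  -- iteration 1/6 --
  BK 7: (0,0) -> (-7,0) [heading=0, draw]
  BK 12: (-7,0) -> (-19,0) [heading=0, draw]
  -- iteration 2/6 --
  BK 7: (-19,0) -> (-26,0) [heading=0, draw]
  BK 12: (-26,0) -> (-38,0) [heading=0, draw]
  -- iteration 3/6 --
  BK 7: (-38,0) -> (-45,0) [heading=0, draw]
  BK 12: (-45,0) -> (-57,0) [heading=0, draw]
  -- iteration 4/6 --
  BK 7: (-57,0) -> (-64,0) [heading=0, draw]
  BK 12: (-64,0) -> (-76,0) [heading=0, draw]
  -- iteration 5/6 --
  BK 7: (-76,0) -> (-83,0) [heading=0, draw]
  BK 12: (-83,0) -> (-95,0) [heading=0, draw]
  -- iteration 6/6 --
  BK 7: (-95,0) -> (-102,0) [heading=0, draw]
  BK 12: (-102,0) -> (-114,0) [heading=0, draw]
]
Final: pos=(-114,0), heading=0, 12 segment(s) drawn

Segment endpoints: x in {-114, -102, -95, -83, -76, -64, -57, -45, -38, -26, -19, -7, 0}, y in {0}
xmin=-114, ymin=0, xmax=0, ymax=0

Answer: -114 0 0 0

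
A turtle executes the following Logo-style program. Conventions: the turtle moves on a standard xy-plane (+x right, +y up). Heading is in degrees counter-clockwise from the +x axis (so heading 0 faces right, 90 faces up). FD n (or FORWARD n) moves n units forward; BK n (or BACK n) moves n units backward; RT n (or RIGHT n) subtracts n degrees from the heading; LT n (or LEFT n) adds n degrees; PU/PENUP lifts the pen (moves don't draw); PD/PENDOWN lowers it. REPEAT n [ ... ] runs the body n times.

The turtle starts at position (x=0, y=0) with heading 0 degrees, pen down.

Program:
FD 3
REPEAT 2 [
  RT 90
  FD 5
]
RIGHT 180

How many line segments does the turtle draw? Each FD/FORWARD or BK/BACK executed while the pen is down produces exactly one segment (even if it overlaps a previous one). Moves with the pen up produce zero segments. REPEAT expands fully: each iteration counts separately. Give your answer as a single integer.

Answer: 3

Derivation:
Executing turtle program step by step:
Start: pos=(0,0), heading=0, pen down
FD 3: (0,0) -> (3,0) [heading=0, draw]
REPEAT 2 [
  -- iteration 1/2 --
  RT 90: heading 0 -> 270
  FD 5: (3,0) -> (3,-5) [heading=270, draw]
  -- iteration 2/2 --
  RT 90: heading 270 -> 180
  FD 5: (3,-5) -> (-2,-5) [heading=180, draw]
]
RT 180: heading 180 -> 0
Final: pos=(-2,-5), heading=0, 3 segment(s) drawn
Segments drawn: 3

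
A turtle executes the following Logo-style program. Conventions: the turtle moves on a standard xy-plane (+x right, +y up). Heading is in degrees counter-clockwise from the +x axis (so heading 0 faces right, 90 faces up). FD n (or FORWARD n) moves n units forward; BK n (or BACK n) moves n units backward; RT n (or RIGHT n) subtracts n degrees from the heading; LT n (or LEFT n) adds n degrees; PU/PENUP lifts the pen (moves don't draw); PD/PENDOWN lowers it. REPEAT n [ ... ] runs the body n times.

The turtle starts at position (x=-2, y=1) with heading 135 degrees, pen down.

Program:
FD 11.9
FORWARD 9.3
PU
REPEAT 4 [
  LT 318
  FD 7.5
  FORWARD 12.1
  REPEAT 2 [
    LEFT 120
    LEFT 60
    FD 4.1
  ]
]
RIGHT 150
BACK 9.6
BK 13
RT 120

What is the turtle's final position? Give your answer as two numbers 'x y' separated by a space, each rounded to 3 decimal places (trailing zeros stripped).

Answer: 52.684 42.004

Derivation:
Executing turtle program step by step:
Start: pos=(-2,1), heading=135, pen down
FD 11.9: (-2,1) -> (-10.415,9.415) [heading=135, draw]
FD 9.3: (-10.415,9.415) -> (-16.991,15.991) [heading=135, draw]
PU: pen up
REPEAT 4 [
  -- iteration 1/4 --
  LT 318: heading 135 -> 93
  FD 7.5: (-16.991,15.991) -> (-17.383,23.48) [heading=93, move]
  FD 12.1: (-17.383,23.48) -> (-18.016,35.564) [heading=93, move]
  REPEAT 2 [
    -- iteration 1/2 --
    LT 120: heading 93 -> 213
    LT 60: heading 213 -> 273
    FD 4.1: (-18.016,35.564) -> (-17.802,31.469) [heading=273, move]
    -- iteration 2/2 --
    LT 120: heading 273 -> 33
    LT 60: heading 33 -> 93
    FD 4.1: (-17.802,31.469) -> (-18.016,35.564) [heading=93, move]
  ]
  -- iteration 2/4 --
  LT 318: heading 93 -> 51
  FD 7.5: (-18.016,35.564) -> (-13.297,41.392) [heading=51, move]
  FD 12.1: (-13.297,41.392) -> (-5.682,50.796) [heading=51, move]
  REPEAT 2 [
    -- iteration 1/2 --
    LT 120: heading 51 -> 171
    LT 60: heading 171 -> 231
    FD 4.1: (-5.682,50.796) -> (-8.262,47.61) [heading=231, move]
    -- iteration 2/2 --
    LT 120: heading 231 -> 351
    LT 60: heading 351 -> 51
    FD 4.1: (-8.262,47.61) -> (-5.682,50.796) [heading=51, move]
  ]
  -- iteration 3/4 --
  LT 318: heading 51 -> 9
  FD 7.5: (-5.682,50.796) -> (1.726,51.969) [heading=9, move]
  FD 12.1: (1.726,51.969) -> (13.677,53.862) [heading=9, move]
  REPEAT 2 [
    -- iteration 1/2 --
    LT 120: heading 9 -> 129
    LT 60: heading 129 -> 189
    FD 4.1: (13.677,53.862) -> (9.627,53.221) [heading=189, move]
    -- iteration 2/2 --
    LT 120: heading 189 -> 309
    LT 60: heading 309 -> 9
    FD 4.1: (9.627,53.221) -> (13.677,53.862) [heading=9, move]
  ]
  -- iteration 4/4 --
  LT 318: heading 9 -> 327
  FD 7.5: (13.677,53.862) -> (19.967,49.777) [heading=327, move]
  FD 12.1: (19.967,49.777) -> (30.115,43.187) [heading=327, move]
  REPEAT 2 [
    -- iteration 1/2 --
    LT 120: heading 327 -> 87
    LT 60: heading 87 -> 147
    FD 4.1: (30.115,43.187) -> (26.676,45.42) [heading=147, move]
    -- iteration 2/2 --
    LT 120: heading 147 -> 267
    LT 60: heading 267 -> 327
    FD 4.1: (26.676,45.42) -> (30.115,43.187) [heading=327, move]
  ]
]
RT 150: heading 327 -> 177
BK 9.6: (30.115,43.187) -> (39.702,42.685) [heading=177, move]
BK 13: (39.702,42.685) -> (52.684,42.004) [heading=177, move]
RT 120: heading 177 -> 57
Final: pos=(52.684,42.004), heading=57, 2 segment(s) drawn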